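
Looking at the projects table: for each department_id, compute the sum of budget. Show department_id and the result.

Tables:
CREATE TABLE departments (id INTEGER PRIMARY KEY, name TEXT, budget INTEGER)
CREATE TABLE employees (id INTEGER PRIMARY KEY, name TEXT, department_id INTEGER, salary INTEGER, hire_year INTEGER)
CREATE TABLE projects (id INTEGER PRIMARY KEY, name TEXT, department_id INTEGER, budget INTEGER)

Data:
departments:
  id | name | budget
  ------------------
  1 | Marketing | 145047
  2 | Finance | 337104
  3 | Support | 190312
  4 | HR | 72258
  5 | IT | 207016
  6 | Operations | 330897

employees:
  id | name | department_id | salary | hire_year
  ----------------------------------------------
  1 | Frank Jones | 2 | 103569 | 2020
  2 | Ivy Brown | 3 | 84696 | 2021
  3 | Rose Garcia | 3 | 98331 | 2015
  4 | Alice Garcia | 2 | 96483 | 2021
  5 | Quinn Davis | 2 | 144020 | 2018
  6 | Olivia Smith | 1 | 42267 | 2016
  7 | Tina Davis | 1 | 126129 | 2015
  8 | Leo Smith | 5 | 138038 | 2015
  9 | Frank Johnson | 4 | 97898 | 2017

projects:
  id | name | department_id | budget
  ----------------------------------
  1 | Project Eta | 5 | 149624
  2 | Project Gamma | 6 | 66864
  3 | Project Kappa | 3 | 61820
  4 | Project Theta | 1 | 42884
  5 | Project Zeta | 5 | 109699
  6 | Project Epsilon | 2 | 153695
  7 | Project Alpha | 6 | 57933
SELECT department_id, SUM(budget) AS sum_budget FROM projects GROUP BY department_id

Execution result:
department_id | sum_budget
1 | 42884
2 | 153695
3 | 61820
5 | 259323
6 | 124797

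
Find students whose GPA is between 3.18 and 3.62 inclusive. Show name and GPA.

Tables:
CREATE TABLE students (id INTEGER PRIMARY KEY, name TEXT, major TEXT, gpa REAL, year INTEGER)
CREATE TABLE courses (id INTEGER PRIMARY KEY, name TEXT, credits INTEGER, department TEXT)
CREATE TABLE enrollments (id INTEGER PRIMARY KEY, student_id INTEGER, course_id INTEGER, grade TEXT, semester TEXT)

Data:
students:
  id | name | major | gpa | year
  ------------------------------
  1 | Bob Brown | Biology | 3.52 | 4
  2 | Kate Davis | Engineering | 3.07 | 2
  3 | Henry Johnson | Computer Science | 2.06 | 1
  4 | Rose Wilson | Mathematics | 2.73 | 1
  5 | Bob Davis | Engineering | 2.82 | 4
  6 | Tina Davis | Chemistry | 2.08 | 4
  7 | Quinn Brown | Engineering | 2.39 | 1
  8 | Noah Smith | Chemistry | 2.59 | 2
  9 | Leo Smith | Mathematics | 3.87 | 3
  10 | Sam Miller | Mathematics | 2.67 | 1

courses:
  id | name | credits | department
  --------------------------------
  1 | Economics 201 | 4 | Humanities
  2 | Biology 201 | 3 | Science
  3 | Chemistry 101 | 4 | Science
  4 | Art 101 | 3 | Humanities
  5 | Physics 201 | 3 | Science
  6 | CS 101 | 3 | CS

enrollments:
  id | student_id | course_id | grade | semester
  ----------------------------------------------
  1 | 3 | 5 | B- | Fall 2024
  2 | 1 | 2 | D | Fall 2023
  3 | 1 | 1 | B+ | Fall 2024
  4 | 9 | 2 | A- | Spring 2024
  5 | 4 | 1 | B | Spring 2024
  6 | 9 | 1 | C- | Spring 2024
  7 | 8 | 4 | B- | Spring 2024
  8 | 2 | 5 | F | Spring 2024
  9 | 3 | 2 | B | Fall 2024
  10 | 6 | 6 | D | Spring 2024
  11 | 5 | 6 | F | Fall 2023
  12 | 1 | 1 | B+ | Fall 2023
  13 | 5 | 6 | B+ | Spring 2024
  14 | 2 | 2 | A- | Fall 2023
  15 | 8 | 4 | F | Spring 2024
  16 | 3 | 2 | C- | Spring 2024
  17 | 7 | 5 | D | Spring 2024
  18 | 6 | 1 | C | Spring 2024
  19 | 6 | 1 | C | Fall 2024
SELECT name, gpa FROM students WHERE gpa BETWEEN 3.18 AND 3.62

Execution result:
name | gpa
Bob Brown | 3.52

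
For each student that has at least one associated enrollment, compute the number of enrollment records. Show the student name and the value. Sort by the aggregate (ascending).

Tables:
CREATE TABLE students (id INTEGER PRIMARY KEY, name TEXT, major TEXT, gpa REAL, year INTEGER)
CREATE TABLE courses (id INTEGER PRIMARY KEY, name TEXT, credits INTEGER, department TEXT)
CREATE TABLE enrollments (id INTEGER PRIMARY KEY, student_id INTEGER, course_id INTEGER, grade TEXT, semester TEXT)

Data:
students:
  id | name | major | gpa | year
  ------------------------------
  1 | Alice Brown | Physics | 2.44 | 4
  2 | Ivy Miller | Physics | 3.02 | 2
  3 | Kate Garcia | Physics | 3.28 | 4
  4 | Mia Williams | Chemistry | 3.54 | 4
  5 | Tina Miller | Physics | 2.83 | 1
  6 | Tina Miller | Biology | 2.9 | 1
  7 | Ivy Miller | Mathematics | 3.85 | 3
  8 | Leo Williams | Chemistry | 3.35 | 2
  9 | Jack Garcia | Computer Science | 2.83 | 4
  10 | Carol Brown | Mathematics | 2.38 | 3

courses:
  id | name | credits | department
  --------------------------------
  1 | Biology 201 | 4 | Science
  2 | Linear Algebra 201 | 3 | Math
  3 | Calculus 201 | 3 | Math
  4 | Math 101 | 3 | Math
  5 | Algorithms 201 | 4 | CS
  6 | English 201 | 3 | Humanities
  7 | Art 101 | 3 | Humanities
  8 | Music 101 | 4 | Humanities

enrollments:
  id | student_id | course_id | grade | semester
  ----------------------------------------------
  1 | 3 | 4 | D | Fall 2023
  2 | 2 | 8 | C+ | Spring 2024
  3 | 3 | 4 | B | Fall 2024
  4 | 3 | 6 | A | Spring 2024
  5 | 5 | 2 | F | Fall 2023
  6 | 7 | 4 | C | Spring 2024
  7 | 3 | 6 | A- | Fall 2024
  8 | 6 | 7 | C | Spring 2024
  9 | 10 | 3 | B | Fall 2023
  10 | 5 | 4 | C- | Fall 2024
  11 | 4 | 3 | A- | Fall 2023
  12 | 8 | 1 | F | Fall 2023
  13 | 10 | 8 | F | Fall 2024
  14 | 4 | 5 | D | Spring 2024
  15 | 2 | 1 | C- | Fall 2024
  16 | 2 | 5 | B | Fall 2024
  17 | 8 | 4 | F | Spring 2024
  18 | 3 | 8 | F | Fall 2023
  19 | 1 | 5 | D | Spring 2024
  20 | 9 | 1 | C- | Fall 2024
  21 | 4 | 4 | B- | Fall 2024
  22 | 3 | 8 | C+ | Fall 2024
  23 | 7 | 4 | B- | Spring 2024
SELECT p.name, COUNT(*) AS n FROM enrollments c JOIN students p ON c.student_id = p.id GROUP BY p.id, p.name ORDER BY n ASC

Execution result:
name | n
Alice Brown | 1
Tina Miller | 1
Jack Garcia | 1
Tina Miller | 2
Ivy Miller | 2
Leo Williams | 2
Carol Brown | 2
Ivy Miller | 3
Mia Williams | 3
Kate Garcia | 6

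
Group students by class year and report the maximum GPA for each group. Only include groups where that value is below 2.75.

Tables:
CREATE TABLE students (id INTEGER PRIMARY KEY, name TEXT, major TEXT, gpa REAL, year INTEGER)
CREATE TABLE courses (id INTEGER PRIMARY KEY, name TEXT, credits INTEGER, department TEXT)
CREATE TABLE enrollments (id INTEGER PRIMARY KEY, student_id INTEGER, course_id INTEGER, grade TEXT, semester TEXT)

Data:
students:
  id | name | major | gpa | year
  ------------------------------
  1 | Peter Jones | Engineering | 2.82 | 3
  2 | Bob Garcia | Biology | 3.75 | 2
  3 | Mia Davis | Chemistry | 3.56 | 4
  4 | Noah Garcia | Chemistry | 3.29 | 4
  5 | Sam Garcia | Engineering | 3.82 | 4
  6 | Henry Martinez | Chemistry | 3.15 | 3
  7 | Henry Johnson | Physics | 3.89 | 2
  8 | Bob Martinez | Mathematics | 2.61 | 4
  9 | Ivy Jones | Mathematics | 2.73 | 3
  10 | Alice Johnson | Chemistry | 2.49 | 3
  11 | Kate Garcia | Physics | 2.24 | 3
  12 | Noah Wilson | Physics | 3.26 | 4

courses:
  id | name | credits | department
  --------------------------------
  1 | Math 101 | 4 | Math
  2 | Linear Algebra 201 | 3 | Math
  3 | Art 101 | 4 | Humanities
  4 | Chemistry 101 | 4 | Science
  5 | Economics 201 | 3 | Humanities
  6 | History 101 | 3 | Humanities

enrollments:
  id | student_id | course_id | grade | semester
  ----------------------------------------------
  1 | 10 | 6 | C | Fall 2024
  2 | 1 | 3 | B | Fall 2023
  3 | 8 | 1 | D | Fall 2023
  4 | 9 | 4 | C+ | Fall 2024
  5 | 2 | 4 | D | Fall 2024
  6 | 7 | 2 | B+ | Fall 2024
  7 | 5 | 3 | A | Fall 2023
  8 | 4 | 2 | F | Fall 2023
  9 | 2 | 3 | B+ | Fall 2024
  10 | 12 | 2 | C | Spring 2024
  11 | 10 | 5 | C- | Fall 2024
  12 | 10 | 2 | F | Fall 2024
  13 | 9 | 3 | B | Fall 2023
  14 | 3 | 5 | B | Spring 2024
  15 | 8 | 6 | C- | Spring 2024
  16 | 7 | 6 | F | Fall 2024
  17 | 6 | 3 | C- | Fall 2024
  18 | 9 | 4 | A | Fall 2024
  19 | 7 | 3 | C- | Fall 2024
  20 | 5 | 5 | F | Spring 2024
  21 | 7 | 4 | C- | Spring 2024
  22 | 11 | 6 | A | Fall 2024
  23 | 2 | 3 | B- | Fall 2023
SELECT year, MAX(gpa) AS max_gpa FROM students GROUP BY year HAVING MAX(gpa) < 2.75

Execution result:
(no rows)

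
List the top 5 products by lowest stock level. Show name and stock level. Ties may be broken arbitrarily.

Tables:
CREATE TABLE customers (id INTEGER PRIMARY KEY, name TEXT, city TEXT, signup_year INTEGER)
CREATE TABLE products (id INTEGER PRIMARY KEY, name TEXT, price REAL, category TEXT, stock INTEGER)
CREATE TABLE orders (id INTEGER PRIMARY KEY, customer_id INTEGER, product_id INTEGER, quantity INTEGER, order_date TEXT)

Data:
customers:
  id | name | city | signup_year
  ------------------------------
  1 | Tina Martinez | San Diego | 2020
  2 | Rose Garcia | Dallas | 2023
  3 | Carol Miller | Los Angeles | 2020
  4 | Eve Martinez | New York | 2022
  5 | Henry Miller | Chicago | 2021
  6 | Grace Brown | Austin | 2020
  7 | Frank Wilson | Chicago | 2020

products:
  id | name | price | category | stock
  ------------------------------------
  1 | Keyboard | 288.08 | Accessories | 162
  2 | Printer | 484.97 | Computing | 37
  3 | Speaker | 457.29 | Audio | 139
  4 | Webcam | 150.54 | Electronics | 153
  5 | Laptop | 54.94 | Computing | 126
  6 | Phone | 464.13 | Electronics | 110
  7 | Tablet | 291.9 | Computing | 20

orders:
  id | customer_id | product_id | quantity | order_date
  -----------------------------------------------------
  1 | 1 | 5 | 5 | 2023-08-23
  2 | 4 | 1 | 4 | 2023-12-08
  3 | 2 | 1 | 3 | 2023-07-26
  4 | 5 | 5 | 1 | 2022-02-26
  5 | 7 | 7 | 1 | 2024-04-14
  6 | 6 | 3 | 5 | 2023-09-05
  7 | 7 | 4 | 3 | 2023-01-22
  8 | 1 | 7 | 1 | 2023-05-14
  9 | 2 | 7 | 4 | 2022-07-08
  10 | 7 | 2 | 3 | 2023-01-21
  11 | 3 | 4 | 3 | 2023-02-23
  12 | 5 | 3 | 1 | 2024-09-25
SELECT name, stock FROM products ORDER BY stock ASC LIMIT 5

Execution result:
name | stock
Tablet | 20
Printer | 37
Phone | 110
Laptop | 126
Speaker | 139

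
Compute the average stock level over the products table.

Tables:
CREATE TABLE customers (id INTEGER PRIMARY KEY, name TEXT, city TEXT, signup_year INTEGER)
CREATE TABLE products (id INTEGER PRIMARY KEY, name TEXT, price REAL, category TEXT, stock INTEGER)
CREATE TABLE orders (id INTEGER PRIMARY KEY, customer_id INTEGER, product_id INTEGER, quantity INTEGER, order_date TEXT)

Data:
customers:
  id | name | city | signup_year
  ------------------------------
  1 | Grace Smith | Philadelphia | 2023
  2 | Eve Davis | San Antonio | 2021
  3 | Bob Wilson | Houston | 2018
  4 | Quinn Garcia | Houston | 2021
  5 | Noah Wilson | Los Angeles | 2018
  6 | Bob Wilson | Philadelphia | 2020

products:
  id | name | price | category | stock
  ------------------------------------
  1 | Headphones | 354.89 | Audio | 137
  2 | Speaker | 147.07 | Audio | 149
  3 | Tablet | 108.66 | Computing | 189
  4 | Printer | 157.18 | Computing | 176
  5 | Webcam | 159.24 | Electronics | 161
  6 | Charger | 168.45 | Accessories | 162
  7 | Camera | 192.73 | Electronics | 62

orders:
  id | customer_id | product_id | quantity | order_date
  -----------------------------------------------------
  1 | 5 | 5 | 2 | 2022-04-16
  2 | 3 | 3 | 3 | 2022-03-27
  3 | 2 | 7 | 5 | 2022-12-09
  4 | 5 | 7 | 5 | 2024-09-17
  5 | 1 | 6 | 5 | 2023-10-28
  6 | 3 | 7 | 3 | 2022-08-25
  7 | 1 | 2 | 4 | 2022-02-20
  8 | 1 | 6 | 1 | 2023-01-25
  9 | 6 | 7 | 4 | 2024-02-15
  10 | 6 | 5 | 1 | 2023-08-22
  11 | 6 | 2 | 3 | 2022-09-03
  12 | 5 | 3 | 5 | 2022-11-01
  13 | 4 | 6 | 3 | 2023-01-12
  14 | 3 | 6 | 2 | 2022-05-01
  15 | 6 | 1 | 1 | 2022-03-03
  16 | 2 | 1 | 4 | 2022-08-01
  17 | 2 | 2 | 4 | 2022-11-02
SELECT AVG(stock) FROM products

Execution result:
148.00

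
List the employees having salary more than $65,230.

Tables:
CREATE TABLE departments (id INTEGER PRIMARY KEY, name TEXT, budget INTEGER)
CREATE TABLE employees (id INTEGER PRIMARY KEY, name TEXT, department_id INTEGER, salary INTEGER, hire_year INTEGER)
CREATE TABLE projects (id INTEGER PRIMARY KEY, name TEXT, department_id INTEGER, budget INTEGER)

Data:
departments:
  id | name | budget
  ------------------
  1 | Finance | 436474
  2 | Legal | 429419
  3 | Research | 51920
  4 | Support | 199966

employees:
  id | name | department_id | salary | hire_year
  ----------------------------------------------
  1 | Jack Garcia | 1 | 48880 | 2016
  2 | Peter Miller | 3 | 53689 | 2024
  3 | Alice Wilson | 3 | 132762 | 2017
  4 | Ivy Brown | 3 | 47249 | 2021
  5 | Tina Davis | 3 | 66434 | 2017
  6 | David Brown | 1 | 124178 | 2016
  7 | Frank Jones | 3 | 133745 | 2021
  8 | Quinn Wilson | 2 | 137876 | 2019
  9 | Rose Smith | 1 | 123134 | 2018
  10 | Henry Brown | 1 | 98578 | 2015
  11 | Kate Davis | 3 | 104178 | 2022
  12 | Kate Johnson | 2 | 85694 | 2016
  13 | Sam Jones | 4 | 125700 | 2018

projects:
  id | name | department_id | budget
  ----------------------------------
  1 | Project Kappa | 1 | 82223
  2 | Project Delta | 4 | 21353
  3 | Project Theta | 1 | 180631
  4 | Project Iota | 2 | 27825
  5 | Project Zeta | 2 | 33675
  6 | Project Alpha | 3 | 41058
SELECT name, salary FROM employees WHERE salary > 65230

Execution result:
name | salary
Alice Wilson | 132762
Tina Davis | 66434
David Brown | 124178
Frank Jones | 133745
Quinn Wilson | 137876
Rose Smith | 123134
Henry Brown | 98578
Kate Davis | 104178
Kate Johnson | 85694
Sam Jones | 125700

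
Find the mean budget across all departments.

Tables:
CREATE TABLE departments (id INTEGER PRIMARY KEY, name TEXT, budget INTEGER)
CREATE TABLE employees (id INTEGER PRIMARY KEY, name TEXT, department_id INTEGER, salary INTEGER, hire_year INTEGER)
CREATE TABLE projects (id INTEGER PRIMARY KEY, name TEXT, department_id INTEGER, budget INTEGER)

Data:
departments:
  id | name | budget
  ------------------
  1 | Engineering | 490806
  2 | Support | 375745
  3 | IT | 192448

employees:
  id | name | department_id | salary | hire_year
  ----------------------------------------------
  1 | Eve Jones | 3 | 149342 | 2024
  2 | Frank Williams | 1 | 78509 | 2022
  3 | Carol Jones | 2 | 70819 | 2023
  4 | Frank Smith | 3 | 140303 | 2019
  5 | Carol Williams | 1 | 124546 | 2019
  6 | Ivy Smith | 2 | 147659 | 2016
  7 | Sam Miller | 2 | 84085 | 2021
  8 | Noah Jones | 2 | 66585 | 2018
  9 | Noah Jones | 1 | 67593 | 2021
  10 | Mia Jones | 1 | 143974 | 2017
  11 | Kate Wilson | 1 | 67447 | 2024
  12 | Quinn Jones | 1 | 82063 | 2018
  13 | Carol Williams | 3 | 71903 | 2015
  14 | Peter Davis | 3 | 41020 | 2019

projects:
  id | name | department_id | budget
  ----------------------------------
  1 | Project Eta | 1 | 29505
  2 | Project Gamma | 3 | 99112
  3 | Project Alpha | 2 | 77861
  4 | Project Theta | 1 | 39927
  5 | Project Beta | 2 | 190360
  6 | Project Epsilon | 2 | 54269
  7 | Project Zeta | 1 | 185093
SELECT AVG(budget) FROM departments

Execution result:
352999.67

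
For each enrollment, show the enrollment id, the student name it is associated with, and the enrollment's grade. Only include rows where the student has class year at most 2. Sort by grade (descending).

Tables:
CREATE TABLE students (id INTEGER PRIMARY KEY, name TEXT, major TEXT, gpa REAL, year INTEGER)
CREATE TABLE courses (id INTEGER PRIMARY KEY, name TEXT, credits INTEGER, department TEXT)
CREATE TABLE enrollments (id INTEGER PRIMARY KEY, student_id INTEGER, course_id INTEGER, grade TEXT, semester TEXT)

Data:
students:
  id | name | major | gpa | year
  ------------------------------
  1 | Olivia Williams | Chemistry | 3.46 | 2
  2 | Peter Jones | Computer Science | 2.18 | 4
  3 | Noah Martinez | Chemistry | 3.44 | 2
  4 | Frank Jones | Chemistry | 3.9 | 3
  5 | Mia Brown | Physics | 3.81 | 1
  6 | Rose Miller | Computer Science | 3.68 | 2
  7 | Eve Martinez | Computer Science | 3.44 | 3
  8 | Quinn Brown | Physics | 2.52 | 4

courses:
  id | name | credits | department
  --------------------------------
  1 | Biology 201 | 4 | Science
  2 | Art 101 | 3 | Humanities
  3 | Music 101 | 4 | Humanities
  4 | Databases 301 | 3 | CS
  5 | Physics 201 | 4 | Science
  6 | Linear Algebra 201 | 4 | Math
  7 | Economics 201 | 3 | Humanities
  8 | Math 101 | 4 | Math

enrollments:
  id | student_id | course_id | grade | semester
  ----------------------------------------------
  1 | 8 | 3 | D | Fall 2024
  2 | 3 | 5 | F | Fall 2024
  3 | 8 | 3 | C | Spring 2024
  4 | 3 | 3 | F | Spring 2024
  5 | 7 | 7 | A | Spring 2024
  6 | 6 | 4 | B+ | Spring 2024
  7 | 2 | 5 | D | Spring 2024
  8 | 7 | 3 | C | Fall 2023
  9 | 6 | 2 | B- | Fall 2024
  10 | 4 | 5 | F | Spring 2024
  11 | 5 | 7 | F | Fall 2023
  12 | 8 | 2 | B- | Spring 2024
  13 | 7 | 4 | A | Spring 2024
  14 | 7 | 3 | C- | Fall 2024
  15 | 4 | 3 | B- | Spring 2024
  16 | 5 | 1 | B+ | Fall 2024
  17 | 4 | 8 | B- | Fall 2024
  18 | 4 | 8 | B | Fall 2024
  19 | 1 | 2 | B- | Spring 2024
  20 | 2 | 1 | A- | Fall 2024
SELECT c.id, p.name AS student, c.grade FROM enrollments c JOIN students p ON c.student_id = p.id WHERE p.year <= 2 ORDER BY c.grade DESC

Execution result:
id | student | grade
2 | Noah Martinez | F
4 | Noah Martinez | F
11 | Mia Brown | F
9 | Rose Miller | B-
19 | Olivia Williams | B-
6 | Rose Miller | B+
16 | Mia Brown | B+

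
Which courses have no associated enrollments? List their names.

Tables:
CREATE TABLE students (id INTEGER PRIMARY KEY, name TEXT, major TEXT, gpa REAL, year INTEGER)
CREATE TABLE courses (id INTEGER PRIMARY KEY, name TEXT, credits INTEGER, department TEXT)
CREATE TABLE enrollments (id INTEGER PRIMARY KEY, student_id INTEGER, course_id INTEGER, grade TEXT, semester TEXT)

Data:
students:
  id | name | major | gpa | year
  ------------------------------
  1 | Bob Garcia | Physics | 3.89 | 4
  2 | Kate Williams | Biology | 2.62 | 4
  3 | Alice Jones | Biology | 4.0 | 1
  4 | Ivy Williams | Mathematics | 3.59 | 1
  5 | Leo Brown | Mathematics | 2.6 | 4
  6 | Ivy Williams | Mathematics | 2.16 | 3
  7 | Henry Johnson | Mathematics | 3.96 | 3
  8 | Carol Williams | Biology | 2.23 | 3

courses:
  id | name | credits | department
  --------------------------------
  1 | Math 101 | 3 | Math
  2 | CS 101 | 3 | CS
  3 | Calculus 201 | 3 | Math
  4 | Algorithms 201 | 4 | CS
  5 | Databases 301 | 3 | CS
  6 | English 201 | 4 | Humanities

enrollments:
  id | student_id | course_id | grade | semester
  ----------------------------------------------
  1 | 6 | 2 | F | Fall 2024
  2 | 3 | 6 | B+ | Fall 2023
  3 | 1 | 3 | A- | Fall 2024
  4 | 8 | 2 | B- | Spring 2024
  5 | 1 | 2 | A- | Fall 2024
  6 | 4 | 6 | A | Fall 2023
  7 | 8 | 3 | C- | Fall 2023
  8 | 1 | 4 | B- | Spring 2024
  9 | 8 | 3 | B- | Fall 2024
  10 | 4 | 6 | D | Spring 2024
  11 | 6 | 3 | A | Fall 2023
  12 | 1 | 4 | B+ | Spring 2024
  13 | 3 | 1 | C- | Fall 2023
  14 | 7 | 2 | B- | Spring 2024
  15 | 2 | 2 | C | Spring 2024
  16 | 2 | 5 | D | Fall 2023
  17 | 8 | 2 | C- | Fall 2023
SELECT p.name FROM courses p LEFT JOIN enrollments c ON c.course_id = p.id WHERE c.id IS NULL

Execution result:
(no rows)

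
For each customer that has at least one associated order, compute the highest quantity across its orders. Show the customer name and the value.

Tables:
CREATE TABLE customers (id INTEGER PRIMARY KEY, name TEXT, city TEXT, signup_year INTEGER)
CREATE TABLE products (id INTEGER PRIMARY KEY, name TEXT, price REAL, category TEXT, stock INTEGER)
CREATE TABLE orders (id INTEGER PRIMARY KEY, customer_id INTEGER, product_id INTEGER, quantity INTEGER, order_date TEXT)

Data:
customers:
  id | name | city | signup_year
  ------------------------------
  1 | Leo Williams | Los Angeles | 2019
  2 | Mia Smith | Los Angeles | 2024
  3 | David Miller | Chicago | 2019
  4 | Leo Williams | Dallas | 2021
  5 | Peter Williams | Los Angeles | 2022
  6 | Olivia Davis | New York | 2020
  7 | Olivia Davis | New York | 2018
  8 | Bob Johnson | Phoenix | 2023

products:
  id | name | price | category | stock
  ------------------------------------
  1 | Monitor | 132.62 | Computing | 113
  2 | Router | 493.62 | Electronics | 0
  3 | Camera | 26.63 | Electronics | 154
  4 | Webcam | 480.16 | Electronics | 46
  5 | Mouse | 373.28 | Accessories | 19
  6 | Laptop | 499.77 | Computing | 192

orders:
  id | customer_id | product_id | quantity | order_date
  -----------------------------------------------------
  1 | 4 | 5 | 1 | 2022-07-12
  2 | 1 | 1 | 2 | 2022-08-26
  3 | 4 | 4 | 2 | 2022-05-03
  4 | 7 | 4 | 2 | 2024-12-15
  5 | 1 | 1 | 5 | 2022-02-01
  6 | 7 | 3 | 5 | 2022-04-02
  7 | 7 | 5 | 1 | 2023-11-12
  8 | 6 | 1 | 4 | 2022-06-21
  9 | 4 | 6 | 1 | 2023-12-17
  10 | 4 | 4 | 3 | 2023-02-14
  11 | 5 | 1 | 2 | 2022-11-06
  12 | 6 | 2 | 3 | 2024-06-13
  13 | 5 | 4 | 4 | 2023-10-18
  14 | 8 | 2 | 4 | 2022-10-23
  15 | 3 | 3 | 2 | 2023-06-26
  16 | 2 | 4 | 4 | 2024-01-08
SELECT p.name, MAX(c.quantity) AS max_quantity FROM orders c JOIN customers p ON c.customer_id = p.id GROUP BY p.id, p.name

Execution result:
name | max_quantity
Leo Williams | 5
Mia Smith | 4
David Miller | 2
Leo Williams | 3
Peter Williams | 4
Olivia Davis | 4
Olivia Davis | 5
Bob Johnson | 4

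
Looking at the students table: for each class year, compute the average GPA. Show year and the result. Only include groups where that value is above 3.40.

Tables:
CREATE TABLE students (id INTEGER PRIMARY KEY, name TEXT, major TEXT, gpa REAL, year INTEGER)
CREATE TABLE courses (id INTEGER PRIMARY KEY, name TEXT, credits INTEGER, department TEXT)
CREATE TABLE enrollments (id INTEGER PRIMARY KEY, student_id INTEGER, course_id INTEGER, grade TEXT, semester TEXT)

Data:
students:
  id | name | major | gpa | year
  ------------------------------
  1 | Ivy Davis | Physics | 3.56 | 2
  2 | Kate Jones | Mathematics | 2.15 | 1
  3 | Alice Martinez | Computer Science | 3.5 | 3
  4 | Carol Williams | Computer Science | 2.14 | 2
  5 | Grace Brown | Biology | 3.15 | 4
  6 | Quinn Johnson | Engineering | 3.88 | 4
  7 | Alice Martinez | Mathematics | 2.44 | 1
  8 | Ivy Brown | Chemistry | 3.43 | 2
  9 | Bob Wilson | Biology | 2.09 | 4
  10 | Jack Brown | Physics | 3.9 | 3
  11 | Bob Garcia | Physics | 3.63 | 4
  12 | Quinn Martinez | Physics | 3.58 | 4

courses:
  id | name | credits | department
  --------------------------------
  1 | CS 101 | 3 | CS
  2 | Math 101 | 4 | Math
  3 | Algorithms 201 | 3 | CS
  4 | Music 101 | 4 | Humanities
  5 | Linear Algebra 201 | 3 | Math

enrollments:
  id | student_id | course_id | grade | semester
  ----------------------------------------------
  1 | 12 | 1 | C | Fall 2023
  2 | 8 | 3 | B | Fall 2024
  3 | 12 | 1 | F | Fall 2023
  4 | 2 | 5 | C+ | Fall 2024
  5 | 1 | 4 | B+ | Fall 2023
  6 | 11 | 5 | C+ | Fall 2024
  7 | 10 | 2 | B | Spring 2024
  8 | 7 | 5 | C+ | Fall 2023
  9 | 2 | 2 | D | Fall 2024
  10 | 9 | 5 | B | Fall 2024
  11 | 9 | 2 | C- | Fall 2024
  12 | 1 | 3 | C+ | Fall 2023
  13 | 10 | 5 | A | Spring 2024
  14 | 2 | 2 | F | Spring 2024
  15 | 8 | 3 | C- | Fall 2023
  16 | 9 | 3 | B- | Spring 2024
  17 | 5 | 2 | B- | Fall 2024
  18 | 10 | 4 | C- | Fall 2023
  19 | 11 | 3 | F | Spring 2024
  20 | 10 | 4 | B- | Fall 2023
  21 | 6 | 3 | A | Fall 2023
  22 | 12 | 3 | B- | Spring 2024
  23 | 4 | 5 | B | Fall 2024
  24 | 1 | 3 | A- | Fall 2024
SELECT year, AVG(gpa) AS avg_gpa FROM students GROUP BY year HAVING AVG(gpa) > 3.4

Execution result:
year | avg_gpa
3 | 3.70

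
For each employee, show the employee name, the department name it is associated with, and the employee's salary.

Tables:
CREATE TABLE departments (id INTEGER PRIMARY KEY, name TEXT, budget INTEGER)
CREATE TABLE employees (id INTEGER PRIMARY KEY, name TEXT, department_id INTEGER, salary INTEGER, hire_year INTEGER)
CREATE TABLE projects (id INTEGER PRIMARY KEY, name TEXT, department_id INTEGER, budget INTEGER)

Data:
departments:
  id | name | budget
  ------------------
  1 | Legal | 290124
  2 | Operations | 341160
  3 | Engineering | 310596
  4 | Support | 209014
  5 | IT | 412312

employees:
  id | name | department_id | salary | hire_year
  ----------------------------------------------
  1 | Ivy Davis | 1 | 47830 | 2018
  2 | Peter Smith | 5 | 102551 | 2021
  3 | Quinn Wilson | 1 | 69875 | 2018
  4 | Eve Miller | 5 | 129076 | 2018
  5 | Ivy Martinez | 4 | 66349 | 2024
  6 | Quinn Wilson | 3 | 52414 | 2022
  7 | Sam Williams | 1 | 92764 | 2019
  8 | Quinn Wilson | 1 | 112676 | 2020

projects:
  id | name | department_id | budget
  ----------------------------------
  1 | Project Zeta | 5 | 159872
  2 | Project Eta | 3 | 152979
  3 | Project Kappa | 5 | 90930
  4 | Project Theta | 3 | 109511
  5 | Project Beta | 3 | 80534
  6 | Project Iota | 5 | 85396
SELECT c.name, p.name AS department, c.salary FROM employees c JOIN departments p ON c.department_id = p.id

Execution result:
name | department | salary
Ivy Davis | Legal | 47830
Peter Smith | IT | 102551
Quinn Wilson | Legal | 69875
Eve Miller | IT | 129076
Ivy Martinez | Support | 66349
Quinn Wilson | Engineering | 52414
Sam Williams | Legal | 92764
Quinn Wilson | Legal | 112676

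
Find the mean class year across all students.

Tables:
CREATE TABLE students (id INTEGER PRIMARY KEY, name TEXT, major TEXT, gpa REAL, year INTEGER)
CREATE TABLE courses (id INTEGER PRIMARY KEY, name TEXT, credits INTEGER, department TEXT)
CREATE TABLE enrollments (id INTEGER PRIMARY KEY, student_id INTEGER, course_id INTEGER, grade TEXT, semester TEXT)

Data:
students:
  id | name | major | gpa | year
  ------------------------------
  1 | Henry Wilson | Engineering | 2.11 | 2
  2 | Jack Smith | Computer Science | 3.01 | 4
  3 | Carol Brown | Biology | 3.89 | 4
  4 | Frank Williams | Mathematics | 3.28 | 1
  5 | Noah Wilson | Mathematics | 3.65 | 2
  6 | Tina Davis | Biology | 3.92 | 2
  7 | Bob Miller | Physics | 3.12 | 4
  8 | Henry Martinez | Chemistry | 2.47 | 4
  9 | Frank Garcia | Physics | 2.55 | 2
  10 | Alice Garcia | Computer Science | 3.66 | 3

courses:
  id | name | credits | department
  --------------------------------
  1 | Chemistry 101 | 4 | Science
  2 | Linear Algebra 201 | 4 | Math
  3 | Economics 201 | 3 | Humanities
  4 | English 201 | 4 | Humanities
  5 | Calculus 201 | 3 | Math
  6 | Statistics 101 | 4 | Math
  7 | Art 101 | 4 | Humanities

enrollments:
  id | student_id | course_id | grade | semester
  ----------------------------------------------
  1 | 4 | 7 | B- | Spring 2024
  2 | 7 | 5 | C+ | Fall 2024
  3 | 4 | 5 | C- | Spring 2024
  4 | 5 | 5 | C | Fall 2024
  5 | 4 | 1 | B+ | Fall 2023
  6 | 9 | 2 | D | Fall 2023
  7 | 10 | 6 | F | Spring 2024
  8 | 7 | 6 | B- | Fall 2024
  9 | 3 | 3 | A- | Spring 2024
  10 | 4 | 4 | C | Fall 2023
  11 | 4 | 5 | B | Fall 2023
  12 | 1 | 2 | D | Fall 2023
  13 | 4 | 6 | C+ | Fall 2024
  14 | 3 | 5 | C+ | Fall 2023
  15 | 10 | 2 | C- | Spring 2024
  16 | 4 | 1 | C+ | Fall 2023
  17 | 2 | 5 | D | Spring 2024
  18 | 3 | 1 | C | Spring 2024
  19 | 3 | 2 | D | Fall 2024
SELECT AVG(year) FROM students

Execution result:
2.80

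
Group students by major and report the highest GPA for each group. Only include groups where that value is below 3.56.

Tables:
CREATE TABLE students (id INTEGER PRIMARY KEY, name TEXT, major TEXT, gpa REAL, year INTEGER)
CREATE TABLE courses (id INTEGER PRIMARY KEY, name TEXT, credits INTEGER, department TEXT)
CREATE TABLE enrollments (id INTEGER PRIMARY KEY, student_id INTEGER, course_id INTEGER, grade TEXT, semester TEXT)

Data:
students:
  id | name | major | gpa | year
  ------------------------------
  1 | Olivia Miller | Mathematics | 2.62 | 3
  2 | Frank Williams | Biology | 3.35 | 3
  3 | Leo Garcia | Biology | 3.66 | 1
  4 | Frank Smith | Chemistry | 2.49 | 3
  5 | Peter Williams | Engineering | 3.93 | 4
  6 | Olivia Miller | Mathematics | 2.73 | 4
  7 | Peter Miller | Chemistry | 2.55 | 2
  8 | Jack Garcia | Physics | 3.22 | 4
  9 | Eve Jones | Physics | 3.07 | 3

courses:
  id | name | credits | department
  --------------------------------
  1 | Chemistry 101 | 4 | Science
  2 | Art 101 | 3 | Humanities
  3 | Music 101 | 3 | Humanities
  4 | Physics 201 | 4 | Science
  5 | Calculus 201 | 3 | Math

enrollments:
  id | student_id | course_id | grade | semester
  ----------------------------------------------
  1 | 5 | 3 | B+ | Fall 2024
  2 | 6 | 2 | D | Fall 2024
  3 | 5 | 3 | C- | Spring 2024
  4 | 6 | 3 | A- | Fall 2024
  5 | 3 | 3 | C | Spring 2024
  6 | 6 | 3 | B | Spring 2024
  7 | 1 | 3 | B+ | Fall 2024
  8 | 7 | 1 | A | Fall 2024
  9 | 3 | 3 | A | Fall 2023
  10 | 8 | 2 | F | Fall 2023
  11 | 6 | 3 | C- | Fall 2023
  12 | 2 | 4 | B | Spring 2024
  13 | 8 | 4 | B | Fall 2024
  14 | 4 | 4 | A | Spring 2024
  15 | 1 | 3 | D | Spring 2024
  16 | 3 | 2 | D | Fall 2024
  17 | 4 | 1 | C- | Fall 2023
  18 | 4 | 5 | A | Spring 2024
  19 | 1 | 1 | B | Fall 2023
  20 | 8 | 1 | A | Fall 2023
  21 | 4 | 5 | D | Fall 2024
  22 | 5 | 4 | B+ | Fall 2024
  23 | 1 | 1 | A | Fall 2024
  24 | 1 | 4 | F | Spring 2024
SELECT major, MAX(gpa) AS max_gpa FROM students GROUP BY major HAVING MAX(gpa) < 3.56

Execution result:
major | max_gpa
Chemistry | 2.55
Mathematics | 2.73
Physics | 3.22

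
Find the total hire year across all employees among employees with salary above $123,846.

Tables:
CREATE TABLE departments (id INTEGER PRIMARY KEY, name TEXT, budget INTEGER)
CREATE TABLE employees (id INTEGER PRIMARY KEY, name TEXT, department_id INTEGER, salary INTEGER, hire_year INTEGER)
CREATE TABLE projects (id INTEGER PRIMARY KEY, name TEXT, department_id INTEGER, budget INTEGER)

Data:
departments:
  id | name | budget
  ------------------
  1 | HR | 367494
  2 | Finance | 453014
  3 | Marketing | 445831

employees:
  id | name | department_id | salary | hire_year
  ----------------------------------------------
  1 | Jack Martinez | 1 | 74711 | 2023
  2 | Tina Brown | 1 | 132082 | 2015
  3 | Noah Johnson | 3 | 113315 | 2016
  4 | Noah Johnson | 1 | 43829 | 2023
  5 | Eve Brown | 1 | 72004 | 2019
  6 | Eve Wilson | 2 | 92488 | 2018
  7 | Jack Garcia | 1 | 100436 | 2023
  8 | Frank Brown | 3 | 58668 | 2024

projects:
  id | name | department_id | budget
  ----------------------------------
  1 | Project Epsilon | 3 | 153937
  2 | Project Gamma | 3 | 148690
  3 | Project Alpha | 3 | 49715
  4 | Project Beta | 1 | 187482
SELECT SUM(hire_year) FROM employees WHERE salary > 123846

Execution result:
2015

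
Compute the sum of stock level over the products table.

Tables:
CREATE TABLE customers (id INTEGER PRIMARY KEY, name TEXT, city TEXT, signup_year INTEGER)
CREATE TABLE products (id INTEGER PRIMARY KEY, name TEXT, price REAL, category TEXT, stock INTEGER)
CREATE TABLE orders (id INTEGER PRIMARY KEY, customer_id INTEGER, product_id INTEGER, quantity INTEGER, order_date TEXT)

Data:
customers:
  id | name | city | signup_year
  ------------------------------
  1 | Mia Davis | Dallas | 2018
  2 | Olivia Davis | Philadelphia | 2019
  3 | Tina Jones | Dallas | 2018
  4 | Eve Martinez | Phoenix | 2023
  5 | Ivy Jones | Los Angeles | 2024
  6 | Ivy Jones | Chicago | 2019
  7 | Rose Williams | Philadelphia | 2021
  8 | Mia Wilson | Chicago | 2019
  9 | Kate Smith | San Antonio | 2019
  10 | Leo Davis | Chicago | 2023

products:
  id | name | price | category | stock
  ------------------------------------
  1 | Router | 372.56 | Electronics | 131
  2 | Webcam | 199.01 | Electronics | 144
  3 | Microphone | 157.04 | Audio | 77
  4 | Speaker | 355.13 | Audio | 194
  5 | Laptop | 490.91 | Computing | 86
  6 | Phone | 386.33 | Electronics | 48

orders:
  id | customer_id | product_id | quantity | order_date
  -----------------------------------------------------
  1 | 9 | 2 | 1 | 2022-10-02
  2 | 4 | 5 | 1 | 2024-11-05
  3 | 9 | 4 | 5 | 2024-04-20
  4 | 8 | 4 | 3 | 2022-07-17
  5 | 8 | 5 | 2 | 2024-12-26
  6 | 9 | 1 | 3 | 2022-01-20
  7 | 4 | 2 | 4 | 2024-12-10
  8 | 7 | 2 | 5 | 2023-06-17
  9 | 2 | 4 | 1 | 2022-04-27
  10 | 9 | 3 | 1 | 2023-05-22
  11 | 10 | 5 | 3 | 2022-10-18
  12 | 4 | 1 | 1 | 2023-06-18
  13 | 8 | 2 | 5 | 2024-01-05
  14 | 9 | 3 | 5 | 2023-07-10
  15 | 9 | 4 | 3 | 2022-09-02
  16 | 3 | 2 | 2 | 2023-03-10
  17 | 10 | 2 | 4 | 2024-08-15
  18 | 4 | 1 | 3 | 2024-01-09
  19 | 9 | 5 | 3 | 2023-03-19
SELECT SUM(stock) FROM products

Execution result:
680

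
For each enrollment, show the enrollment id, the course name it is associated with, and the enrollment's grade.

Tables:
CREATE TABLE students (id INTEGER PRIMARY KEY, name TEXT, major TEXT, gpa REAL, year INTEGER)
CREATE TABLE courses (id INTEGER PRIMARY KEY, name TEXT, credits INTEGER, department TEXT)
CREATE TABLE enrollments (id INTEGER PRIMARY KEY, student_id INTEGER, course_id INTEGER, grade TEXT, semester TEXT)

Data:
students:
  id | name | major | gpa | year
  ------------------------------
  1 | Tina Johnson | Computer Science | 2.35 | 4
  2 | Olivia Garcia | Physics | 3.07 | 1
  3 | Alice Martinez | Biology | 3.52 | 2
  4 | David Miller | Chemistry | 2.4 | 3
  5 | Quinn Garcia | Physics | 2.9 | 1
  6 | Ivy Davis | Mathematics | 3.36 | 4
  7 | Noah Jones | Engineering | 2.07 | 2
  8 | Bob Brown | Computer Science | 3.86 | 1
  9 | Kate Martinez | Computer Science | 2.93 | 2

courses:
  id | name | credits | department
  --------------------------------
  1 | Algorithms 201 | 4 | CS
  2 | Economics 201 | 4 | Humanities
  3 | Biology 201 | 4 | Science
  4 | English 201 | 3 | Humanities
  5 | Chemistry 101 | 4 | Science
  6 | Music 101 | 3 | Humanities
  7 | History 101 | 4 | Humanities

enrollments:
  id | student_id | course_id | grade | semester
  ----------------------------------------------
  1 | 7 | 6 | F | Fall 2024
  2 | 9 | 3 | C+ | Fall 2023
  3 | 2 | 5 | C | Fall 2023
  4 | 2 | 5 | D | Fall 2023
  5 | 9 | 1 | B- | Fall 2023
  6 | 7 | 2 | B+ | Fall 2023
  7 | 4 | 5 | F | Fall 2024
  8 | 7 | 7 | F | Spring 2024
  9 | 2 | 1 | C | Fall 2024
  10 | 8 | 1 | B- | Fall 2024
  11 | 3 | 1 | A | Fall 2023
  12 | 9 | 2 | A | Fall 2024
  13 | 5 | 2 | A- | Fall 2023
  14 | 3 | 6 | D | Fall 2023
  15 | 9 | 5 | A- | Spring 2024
SELECT c.id, p.name AS course, c.grade FROM enrollments c JOIN courses p ON c.course_id = p.id

Execution result:
id | course | grade
1 | Music 101 | F
2 | Biology 201 | C+
3 | Chemistry 101 | C
4 | Chemistry 101 | D
5 | Algorithms 201 | B-
6 | Economics 201 | B+
7 | Chemistry 101 | F
8 | History 101 | F
9 | Algorithms 201 | C
10 | Algorithms 201 | B-
11 | Algorithms 201 | A
12 | Economics 201 | A
13 | Economics 201 | A-
14 | Music 101 | D
15 | Chemistry 101 | A-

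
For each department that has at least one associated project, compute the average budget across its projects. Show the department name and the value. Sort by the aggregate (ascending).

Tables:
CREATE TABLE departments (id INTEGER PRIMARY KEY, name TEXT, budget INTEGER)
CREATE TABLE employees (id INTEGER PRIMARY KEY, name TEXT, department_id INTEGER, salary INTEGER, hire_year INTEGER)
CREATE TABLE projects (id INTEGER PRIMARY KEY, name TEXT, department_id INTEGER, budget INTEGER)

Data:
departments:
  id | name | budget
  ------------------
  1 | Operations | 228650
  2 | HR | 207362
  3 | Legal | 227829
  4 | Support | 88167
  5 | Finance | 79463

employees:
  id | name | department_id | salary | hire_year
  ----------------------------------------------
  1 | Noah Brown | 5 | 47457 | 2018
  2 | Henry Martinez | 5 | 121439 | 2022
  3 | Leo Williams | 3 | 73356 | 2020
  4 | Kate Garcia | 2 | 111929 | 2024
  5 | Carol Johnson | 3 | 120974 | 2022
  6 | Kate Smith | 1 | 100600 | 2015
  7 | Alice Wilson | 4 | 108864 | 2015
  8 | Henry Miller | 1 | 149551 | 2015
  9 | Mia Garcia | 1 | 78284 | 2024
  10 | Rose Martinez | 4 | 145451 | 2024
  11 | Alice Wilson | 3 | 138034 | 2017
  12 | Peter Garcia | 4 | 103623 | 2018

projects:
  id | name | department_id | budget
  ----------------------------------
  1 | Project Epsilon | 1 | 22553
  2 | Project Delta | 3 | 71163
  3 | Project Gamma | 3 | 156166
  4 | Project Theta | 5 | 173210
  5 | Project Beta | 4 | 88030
SELECT p.name, AVG(c.budget) AS avg_budget FROM projects c JOIN departments p ON c.department_id = p.id GROUP BY p.id, p.name ORDER BY avg_budget ASC

Execution result:
name | avg_budget
Operations | 22553.00
Support | 88030.00
Legal | 113664.50
Finance | 173210.00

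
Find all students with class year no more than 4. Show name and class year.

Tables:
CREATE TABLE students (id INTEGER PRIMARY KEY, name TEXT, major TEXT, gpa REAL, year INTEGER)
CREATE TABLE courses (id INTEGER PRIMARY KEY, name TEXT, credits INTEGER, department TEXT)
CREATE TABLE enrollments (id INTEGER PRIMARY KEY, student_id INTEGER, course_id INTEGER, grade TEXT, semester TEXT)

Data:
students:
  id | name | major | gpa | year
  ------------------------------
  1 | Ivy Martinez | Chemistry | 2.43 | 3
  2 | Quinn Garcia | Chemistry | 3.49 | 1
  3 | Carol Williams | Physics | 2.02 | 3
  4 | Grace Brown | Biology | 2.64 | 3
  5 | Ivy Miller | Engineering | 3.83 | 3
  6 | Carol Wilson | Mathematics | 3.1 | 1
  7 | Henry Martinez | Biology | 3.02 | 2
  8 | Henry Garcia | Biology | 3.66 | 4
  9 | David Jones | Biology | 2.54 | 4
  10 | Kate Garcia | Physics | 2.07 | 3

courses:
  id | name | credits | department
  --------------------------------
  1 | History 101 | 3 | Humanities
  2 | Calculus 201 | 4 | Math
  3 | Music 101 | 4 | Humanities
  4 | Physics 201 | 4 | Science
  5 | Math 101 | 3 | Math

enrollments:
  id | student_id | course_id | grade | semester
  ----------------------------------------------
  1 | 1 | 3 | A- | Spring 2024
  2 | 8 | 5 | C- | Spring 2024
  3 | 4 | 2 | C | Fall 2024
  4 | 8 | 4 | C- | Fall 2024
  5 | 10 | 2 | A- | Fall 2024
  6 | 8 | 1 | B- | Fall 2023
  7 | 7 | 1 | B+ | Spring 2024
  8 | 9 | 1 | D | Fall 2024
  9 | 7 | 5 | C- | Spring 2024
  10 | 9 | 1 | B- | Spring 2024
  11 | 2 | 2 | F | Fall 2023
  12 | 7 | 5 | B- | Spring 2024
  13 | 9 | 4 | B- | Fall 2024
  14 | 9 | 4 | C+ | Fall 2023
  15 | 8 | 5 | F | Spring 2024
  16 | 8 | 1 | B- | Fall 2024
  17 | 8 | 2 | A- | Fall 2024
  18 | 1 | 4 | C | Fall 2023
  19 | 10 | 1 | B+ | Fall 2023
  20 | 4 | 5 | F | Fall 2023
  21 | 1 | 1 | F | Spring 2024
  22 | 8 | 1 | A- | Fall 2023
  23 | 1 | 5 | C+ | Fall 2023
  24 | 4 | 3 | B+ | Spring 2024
SELECT name, year FROM students WHERE year <= 4

Execution result:
name | year
Ivy Martinez | 3
Quinn Garcia | 1
Carol Williams | 3
Grace Brown | 3
Ivy Miller | 3
Carol Wilson | 1
Henry Martinez | 2
Henry Garcia | 4
David Jones | 4
Kate Garcia | 3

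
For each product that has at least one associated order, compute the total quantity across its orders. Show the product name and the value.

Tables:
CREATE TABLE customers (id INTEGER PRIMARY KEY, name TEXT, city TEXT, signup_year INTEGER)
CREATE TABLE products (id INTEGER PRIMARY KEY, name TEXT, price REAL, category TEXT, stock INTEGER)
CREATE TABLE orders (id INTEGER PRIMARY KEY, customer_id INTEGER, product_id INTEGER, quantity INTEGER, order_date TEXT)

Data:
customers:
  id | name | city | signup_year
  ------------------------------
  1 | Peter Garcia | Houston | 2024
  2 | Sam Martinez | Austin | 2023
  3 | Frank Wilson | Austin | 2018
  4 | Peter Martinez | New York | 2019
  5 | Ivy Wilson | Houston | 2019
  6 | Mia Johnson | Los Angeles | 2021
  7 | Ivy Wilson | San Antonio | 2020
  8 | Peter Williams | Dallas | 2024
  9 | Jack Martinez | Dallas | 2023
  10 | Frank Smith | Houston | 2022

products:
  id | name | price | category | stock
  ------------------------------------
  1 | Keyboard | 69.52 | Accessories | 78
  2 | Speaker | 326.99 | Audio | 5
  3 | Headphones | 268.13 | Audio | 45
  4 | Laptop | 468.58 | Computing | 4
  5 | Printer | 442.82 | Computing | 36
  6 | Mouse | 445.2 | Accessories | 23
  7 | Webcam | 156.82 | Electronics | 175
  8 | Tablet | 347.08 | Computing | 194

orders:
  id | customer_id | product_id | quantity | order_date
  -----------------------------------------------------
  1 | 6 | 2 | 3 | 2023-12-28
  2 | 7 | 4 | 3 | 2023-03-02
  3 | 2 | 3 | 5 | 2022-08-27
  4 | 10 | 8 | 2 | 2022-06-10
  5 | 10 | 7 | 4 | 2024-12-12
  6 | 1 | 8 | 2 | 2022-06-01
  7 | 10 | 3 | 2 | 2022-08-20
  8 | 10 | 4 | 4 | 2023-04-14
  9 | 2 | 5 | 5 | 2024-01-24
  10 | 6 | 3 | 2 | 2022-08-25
SELECT p.name, SUM(c.quantity) AS sum_quantity FROM orders c JOIN products p ON c.product_id = p.id GROUP BY p.id, p.name

Execution result:
name | sum_quantity
Speaker | 3
Headphones | 9
Laptop | 7
Printer | 5
Webcam | 4
Tablet | 4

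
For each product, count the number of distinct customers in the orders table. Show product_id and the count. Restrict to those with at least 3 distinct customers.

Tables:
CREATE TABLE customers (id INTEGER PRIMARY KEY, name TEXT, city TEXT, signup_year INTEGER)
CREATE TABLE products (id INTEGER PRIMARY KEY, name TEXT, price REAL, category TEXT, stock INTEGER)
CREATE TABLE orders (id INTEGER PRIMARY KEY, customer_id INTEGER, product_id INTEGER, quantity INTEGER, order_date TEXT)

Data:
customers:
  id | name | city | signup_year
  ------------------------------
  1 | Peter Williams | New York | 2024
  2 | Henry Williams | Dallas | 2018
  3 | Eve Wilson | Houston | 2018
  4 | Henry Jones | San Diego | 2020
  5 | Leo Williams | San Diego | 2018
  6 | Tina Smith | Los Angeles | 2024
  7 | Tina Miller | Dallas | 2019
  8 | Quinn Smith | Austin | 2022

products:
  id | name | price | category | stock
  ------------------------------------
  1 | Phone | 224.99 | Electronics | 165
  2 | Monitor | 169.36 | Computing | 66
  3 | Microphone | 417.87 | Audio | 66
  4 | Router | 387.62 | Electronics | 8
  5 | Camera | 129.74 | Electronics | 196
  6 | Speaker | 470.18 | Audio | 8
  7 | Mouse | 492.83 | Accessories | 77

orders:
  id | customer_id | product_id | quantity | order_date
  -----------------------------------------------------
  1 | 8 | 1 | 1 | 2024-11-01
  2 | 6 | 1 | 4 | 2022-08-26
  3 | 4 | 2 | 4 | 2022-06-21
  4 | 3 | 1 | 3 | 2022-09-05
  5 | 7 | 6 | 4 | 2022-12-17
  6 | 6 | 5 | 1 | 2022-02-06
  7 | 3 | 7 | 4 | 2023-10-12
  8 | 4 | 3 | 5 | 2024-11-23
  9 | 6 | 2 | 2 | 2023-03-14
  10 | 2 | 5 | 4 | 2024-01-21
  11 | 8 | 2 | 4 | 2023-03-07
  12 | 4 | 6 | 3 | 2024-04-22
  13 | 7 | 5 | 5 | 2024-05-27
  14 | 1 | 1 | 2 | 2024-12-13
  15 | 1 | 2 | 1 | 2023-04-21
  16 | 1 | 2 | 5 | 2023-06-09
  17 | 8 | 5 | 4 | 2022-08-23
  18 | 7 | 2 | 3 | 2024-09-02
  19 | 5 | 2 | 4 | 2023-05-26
SELECT product_id, COUNT(DISTINCT customer_id) AS distinct_customer_count FROM orders GROUP BY product_id HAVING COUNT(DISTINCT customer_id) >= 3

Execution result:
product_id | distinct_customer_count
1 | 4
2 | 6
5 | 4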